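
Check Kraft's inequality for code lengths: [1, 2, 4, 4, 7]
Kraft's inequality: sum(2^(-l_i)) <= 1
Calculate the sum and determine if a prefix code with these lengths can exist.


Sum = 2^(-1) + 2^(-2) + 2^(-4) + 2^(-4) + 2^(-7)
    = 0.5 + 0.25 + 0.0625 + 0.0625 + 0.0078125
    = 113/128 = 0.8828125
Since 0.8828125 <= 1, Kraft's inequality IS satisfied.
A prefix code with these lengths CAN exist.

Kraft sum = 0.8828125. Satisfied.


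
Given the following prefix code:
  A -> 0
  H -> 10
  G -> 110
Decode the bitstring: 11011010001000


Decoding step by step:
Bits 110 -> G
Bits 110 -> G
Bits 10 -> H
Bits 0 -> A
Bits 0 -> A
Bits 10 -> H
Bits 0 -> A
Bits 0 -> A


Decoded message: GGHAAHAA


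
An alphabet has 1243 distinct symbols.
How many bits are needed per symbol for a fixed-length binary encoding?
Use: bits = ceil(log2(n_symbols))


log2(1243) = 10.2796
Bracket: 2^10 = 1024 < 1243 <= 2^11 = 2048
So ceil(log2(1243)) = 11

bits = ceil(log2(1243)) = ceil(10.2796) = 11 bits


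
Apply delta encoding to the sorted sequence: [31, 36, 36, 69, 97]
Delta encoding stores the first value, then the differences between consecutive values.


First value: 31
Deltas:
  36 - 31 = 5
  36 - 36 = 0
  69 - 36 = 33
  97 - 69 = 28


Delta encoded: [31, 5, 0, 33, 28]


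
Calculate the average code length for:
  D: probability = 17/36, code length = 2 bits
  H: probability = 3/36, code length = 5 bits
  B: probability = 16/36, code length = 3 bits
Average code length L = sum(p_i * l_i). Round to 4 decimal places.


Weighted contributions p_i * l_i:
  D: (17/36) * 2 = 34/36
  H: (3/36) * 5 = 15/36
  B: (16/36) * 3 = 48/36
Sum = (34 + 15 + 48)/36 = 97/36

L = 97/36 = 2.6944 bits/symbol


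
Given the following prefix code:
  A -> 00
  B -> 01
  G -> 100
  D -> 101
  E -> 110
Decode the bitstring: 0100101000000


Decoding step by step:
Bits 01 -> B
Bits 00 -> A
Bits 101 -> D
Bits 00 -> A
Bits 00 -> A
Bits 00 -> A


Decoded message: BADAAA


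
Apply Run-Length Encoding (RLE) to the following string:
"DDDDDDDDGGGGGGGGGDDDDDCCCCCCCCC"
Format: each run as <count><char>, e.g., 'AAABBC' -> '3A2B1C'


Scanning runs left to right:
  i=0: run of 'D' x 8 -> '8D'
  i=8: run of 'G' x 9 -> '9G'
  i=17: run of 'D' x 5 -> '5D'
  i=22: run of 'C' x 9 -> '9C'

RLE = 8D9G5D9C


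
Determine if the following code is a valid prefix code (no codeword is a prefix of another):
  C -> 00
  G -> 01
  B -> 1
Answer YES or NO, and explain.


Checking each pair (does one codeword prefix another?):
  C='00' vs G='01': no prefix
  C='00' vs B='1': no prefix
  G='01' vs C='00': no prefix
  G='01' vs B='1': no prefix
  B='1' vs C='00': no prefix
  B='1' vs G='01': no prefix
No violation found over all pairs.

YES -- this is a valid prefix code. No codeword is a prefix of any other codeword.


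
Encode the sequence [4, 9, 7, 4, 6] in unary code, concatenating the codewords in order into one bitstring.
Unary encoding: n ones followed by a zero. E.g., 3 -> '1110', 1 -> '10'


Encode each number as n ones followed by a terminating 0:
  4 -> 11110 (5 bits)
  9 -> 1111111110 (10 bits)
  7 -> 11111110 (8 bits)
  4 -> 11110 (5 bits)
  6 -> 1111110 (7 bits)
Total length = 5 + 10 + 8 + 5 + 7 = 35 bits.

Unary([4, 9, 7, 4, 6]) = 11110111111111011111110111101111110 (35 bits)


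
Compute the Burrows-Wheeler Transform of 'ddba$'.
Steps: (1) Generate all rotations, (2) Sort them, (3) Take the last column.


Rotations (sorted):
  0: $ddba -> last char: a
  1: a$ddb -> last char: b
  2: ba$dd -> last char: d
  3: dba$d -> last char: d
  4: ddba$ -> last char: $


BWT = abdd$


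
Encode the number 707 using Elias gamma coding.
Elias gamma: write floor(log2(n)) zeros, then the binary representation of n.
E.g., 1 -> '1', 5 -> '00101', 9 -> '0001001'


num_bits = floor(log2(707)) + 1 = 10
leading_zeros = num_bits - 1 = 9
binary(707) = 1011000011

Elias gamma(707) = '000000000' + '1011000011' = 0000000001011000011 (19 bits)


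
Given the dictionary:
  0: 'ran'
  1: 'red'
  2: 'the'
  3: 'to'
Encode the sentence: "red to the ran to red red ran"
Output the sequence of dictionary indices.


Look up each word in the dictionary:
  'red' -> 1
  'to' -> 3
  'the' -> 2
  'ran' -> 0
  'to' -> 3
  'red' -> 1
  'red' -> 1
  'ran' -> 0

Encoded: [1, 3, 2, 0, 3, 1, 1, 0]


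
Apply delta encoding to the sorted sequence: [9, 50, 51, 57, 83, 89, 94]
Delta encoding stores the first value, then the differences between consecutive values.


First value: 9
Deltas:
  50 - 9 = 41
  51 - 50 = 1
  57 - 51 = 6
  83 - 57 = 26
  89 - 83 = 6
  94 - 89 = 5


Delta encoded: [9, 41, 1, 6, 26, 6, 5]


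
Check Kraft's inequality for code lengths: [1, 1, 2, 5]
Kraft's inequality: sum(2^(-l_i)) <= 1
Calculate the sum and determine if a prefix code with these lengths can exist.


Sum = 2^(-1) + 2^(-1) + 2^(-2) + 2^(-5)
    = 0.5 + 0.5 + 0.25 + 0.03125
    = 41/32 = 1.28125
Since 1.28125 > 1, Kraft's inequality is NOT satisfied.
A prefix code with these lengths CANNOT exist.

Kraft sum = 1.28125. Not satisfied.


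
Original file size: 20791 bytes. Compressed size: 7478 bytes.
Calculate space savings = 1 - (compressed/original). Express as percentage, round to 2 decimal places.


ratio = compressed/original = 7478/20791 = 0.359675
savings = 1 - ratio = 1 - 0.359675 = 0.640325
as a percentage: 0.640325 * 100 = 64.03%

Space savings = 1 - 7478/20791 = 64.03%


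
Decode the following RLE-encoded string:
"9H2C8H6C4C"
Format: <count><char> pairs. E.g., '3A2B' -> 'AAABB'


Expanding each <count><char> pair:
  9H -> 'HHHHHHHHH'
  2C -> 'CC'
  8H -> 'HHHHHHHH'
  6C -> 'CCCCCC'
  4C -> 'CCCC'

Decoded = HHHHHHHHHCCHHHHHHHHCCCCCCCCCC


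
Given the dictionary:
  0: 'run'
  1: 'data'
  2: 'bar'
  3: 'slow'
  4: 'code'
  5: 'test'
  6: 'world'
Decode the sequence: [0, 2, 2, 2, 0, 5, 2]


Look up each index in the dictionary:
  0 -> 'run'
  2 -> 'bar'
  2 -> 'bar'
  2 -> 'bar'
  0 -> 'run'
  5 -> 'test'
  2 -> 'bar'

Decoded: "run bar bar bar run test bar"


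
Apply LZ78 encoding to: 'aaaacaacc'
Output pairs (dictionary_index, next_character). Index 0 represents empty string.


LZ78 encoding steps:
Dictionary: {0: ''}
Step 1: w='' (idx 0), next='a' -> output (0, 'a'), add 'a' as idx 1
Step 2: w='a' (idx 1), next='a' -> output (1, 'a'), add 'aa' as idx 2
Step 3: w='a' (idx 1), next='c' -> output (1, 'c'), add 'ac' as idx 3
Step 4: w='aa' (idx 2), next='c' -> output (2, 'c'), add 'aac' as idx 4
Step 5: w='' (idx 0), next='c' -> output (0, 'c'), add 'c' as idx 5


Encoded: [(0, 'a'), (1, 'a'), (1, 'c'), (2, 'c'), (0, 'c')]


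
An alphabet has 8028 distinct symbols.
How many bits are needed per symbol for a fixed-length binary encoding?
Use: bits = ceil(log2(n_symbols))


log2(8028) = 12.9708
Bracket: 2^12 = 4096 < 8028 <= 2^13 = 8192
So ceil(log2(8028)) = 13

bits = ceil(log2(8028)) = ceil(12.9708) = 13 bits


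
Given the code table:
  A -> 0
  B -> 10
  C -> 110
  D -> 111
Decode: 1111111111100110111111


Decoding:
111 -> D
111 -> D
111 -> D
110 -> C
0 -> A
110 -> C
111 -> D
111 -> D


Result: DDDCACDD


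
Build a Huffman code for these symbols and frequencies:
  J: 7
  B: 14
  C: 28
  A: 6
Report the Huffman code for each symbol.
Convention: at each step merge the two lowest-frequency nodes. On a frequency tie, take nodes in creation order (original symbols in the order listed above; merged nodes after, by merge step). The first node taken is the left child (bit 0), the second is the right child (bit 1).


Huffman tree construction:
Step 1: Merge A(6) + J(7) = 13
Step 2: Merge (A+J)(13) + B(14) = 27
Step 3: Merge ((A+J)+B)(27) + C(28) = 55
Read each symbol's code off the tree from the root (left child = 0, right child = 1).

Codes:
  J: 001 (length 3)
  B: 01 (length 2)
  C: 1 (length 1)
  A: 000 (length 3)
Average code length: 95/55 = 1.7273 bits/symbol


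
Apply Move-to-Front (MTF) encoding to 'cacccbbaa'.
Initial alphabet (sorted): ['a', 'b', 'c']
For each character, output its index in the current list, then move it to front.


MTF encoding:
'c': index 2 in ['a', 'b', 'c'] -> ['c', 'a', 'b']
'a': index 1 in ['c', 'a', 'b'] -> ['a', 'c', 'b']
'c': index 1 in ['a', 'c', 'b'] -> ['c', 'a', 'b']
'c': index 0 in ['c', 'a', 'b'] -> ['c', 'a', 'b']
'c': index 0 in ['c', 'a', 'b'] -> ['c', 'a', 'b']
'b': index 2 in ['c', 'a', 'b'] -> ['b', 'c', 'a']
'b': index 0 in ['b', 'c', 'a'] -> ['b', 'c', 'a']
'a': index 2 in ['b', 'c', 'a'] -> ['a', 'b', 'c']
'a': index 0 in ['a', 'b', 'c'] -> ['a', 'b', 'c']


Output: [2, 1, 1, 0, 0, 2, 0, 2, 0]


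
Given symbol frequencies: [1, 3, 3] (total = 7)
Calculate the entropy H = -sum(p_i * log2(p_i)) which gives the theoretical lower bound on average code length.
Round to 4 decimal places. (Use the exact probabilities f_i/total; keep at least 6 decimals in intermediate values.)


Per-symbol terms -p_i * log2(p_i) with p_i = f_i/7:
  p = 1/7 = 0.142857: log2(p) = -2.807355, -p*log2(p) = 0.401051
  p = 3/7 = 0.428571: log2(p) = -1.222392, -p*log2(p) = 0.523882
  p = 3/7 = 0.428571: log2(p) = -1.222392, -p*log2(p) = 0.523882
H = 0.401051 + 0.523882 + 0.523882 = 1.448815

H = 1.4488 bits/symbol


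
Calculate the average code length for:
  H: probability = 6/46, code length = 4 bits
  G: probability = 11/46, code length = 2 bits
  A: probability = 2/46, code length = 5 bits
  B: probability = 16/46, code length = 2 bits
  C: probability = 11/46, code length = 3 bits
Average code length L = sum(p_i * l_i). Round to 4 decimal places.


Weighted contributions p_i * l_i:
  H: (6/46) * 4 = 24/46
  G: (11/46) * 2 = 22/46
  A: (2/46) * 5 = 10/46
  B: (16/46) * 2 = 32/46
  C: (11/46) * 3 = 33/46
Sum = (24 + 22 + 10 + 32 + 33)/46 = 121/46

L = 121/46 = 2.6304 bits/symbol


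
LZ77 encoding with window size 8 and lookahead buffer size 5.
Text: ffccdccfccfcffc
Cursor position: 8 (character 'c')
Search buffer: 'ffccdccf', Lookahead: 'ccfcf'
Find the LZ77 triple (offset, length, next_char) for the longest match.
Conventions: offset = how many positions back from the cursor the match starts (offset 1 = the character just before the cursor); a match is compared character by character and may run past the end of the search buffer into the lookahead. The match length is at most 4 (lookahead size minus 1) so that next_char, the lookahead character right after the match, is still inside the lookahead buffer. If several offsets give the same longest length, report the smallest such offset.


Try each offset into the search buffer:
  offset=1 (pos 7, char 'f'): match length 0
  offset=2 (pos 6, char 'c'): match length 1
  offset=3 (pos 5, char 'c'): match length 4
  offset=4 (pos 4, char 'd'): match length 0
  offset=5 (pos 3, char 'c'): match length 1
  offset=6 (pos 2, char 'c'): match length 2
  offset=7 (pos 1, char 'f'): match length 0
  offset=8 (pos 0, char 'f'): match length 0
Longest match has length 4 at offset 3.
next_char = character at position 8 + 4 = 12 -> 'f'

Best match: offset=3, length=4 (matching 'ccfc' starting at position 5)
LZ77 triple: (3, 4, 'f')


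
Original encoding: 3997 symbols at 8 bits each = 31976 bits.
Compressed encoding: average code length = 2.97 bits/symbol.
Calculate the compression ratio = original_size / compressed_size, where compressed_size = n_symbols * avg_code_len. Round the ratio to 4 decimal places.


original_size = n_symbols * orig_bits = 3997 * 8 = 31976 bits
compressed_size = n_symbols * avg_code_len = 3997 * 2.97 = 11871.09 bits
ratio = original_size / compressed_size = 31976 / 11871.09 = 2.6936

Compression ratio = 2.6936


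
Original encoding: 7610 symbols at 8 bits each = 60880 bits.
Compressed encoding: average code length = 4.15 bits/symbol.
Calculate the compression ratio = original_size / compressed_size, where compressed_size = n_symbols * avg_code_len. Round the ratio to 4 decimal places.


original_size = n_symbols * orig_bits = 7610 * 8 = 60880 bits
compressed_size = n_symbols * avg_code_len = 7610 * 4.15 = 31581.5 bits
ratio = original_size / compressed_size = 60880 / 31581.5 = 1.9277

Compression ratio = 1.9277


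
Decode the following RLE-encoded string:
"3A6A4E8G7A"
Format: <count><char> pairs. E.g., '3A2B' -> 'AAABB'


Expanding each <count><char> pair:
  3A -> 'AAA'
  6A -> 'AAAAAA'
  4E -> 'EEEE'
  8G -> 'GGGGGGGG'
  7A -> 'AAAAAAA'

Decoded = AAAAAAAAAEEEEGGGGGGGGAAAAAAA


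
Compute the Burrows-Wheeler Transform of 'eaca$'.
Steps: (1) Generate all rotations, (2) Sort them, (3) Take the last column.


Rotations (sorted):
  0: $eaca -> last char: a
  1: a$eac -> last char: c
  2: aca$e -> last char: e
  3: ca$ea -> last char: a
  4: eaca$ -> last char: $


BWT = acea$


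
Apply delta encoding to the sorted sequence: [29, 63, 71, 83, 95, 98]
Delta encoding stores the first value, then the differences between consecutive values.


First value: 29
Deltas:
  63 - 29 = 34
  71 - 63 = 8
  83 - 71 = 12
  95 - 83 = 12
  98 - 95 = 3


Delta encoded: [29, 34, 8, 12, 12, 3]


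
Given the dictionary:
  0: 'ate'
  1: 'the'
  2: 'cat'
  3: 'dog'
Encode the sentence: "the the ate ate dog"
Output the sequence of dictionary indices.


Look up each word in the dictionary:
  'the' -> 1
  'the' -> 1
  'ate' -> 0
  'ate' -> 0
  'dog' -> 3

Encoded: [1, 1, 0, 0, 3]


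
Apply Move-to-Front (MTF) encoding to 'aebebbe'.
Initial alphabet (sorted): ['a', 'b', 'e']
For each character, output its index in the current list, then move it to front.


MTF encoding:
'a': index 0 in ['a', 'b', 'e'] -> ['a', 'b', 'e']
'e': index 2 in ['a', 'b', 'e'] -> ['e', 'a', 'b']
'b': index 2 in ['e', 'a', 'b'] -> ['b', 'e', 'a']
'e': index 1 in ['b', 'e', 'a'] -> ['e', 'b', 'a']
'b': index 1 in ['e', 'b', 'a'] -> ['b', 'e', 'a']
'b': index 0 in ['b', 'e', 'a'] -> ['b', 'e', 'a']
'e': index 1 in ['b', 'e', 'a'] -> ['e', 'b', 'a']


Output: [0, 2, 2, 1, 1, 0, 1]


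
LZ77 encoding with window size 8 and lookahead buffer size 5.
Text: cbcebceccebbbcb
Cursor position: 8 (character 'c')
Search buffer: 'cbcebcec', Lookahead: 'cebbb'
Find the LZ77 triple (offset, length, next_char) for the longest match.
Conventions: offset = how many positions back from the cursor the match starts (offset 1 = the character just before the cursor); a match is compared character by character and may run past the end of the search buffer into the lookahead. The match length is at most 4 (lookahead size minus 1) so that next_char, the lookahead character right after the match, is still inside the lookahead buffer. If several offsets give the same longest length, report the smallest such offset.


Try each offset into the search buffer:
  offset=1 (pos 7, char 'c'): match length 1
  offset=2 (pos 6, char 'e'): match length 0
  offset=3 (pos 5, char 'c'): match length 2
  offset=4 (pos 4, char 'b'): match length 0
  offset=5 (pos 3, char 'e'): match length 0
  offset=6 (pos 2, char 'c'): match length 3
  offset=7 (pos 1, char 'b'): match length 0
  offset=8 (pos 0, char 'c'): match length 1
Longest match has length 3 at offset 6.
next_char = character at position 8 + 3 = 11 -> 'b'

Best match: offset=6, length=3 (matching 'ceb' starting at position 2)
LZ77 triple: (6, 3, 'b')


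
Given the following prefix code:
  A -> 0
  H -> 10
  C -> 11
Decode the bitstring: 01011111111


Decoding step by step:
Bits 0 -> A
Bits 10 -> H
Bits 11 -> C
Bits 11 -> C
Bits 11 -> C
Bits 11 -> C


Decoded message: AHCCCC


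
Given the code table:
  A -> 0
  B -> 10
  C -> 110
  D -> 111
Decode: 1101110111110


Decoding:
110 -> C
111 -> D
0 -> A
111 -> D
110 -> C


Result: CDADC


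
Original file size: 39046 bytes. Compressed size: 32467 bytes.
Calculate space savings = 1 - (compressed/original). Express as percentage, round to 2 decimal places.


ratio = compressed/original = 32467/39046 = 0.831506
savings = 1 - ratio = 1 - 0.831506 = 0.168494
as a percentage: 0.168494 * 100 = 16.85%

Space savings = 1 - 32467/39046 = 16.85%


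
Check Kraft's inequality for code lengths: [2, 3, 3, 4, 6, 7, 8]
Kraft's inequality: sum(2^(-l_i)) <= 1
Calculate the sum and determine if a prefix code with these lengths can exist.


Sum = 2^(-2) + 2^(-3) + 2^(-3) + 2^(-4) + 2^(-6) + 2^(-7) + 2^(-8)
    = 0.25 + 0.125 + 0.125 + 0.0625 + 0.015625 + 0.0078125 + 0.00390625
    = 151/256 = 0.58984375
Since 0.58984375 <= 1, Kraft's inequality IS satisfied.
A prefix code with these lengths CAN exist.

Kraft sum = 0.58984375. Satisfied.


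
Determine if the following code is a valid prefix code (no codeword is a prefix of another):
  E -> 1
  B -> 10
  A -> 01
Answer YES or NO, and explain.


Checking each pair (does one codeword prefix another?):
  E='1' vs B='10': prefix -- VIOLATION

NO -- this is NOT a valid prefix code. E (1) is a prefix of B (10).


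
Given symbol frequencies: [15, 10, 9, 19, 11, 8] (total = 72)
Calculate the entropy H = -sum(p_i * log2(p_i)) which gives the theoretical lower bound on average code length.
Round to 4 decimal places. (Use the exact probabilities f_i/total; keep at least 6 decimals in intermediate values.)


Per-symbol terms -p_i * log2(p_i) with p_i = f_i/72:
  p = 15/72 = 0.208333: log2(p) = -2.263034, -p*log2(p) = 0.471466
  p = 10/72 = 0.138889: log2(p) = -2.847997, -p*log2(p) = 0.395555
  p = 9/72 = 0.125000: log2(p) = -3.000000, -p*log2(p) = 0.375000
  p = 19/72 = 0.263889: log2(p) = -1.921997, -p*log2(p) = 0.507194
  p = 11/72 = 0.152778: log2(p) = -2.710493, -p*log2(p) = 0.414103
  p = 8/72 = 0.111111: log2(p) = -3.169925, -p*log2(p) = 0.352214
H = 0.471466 + 0.395555 + 0.375000 + 0.507194 + 0.414103 + 0.352214 = 2.515532

H = 2.5155 bits/symbol


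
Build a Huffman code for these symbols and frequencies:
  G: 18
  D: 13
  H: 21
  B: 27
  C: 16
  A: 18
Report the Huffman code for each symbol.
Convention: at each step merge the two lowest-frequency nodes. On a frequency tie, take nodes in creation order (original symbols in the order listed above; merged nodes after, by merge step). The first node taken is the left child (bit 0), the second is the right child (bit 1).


Huffman tree construction:
Step 1: Merge D(13) + C(16) = 29
Step 2: Merge G(18) + A(18) = 36
Step 3: Merge H(21) + B(27) = 48
Step 4: Merge (D+C)(29) + (G+A)(36) = 65
Step 5: Merge (H+B)(48) + ((D+C)+(G+A))(65) = 113
Read each symbol's code off the tree from the root (left child = 0, right child = 1).

Codes:
  G: 110 (length 3)
  D: 100 (length 3)
  H: 00 (length 2)
  B: 01 (length 2)
  C: 101 (length 3)
  A: 111 (length 3)
Average code length: 291/113 = 2.5752 bits/symbol


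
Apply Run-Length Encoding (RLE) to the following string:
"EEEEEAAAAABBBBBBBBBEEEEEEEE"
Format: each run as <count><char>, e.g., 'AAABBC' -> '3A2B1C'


Scanning runs left to right:
  i=0: run of 'E' x 5 -> '5E'
  i=5: run of 'A' x 5 -> '5A'
  i=10: run of 'B' x 9 -> '9B'
  i=19: run of 'E' x 8 -> '8E'

RLE = 5E5A9B8E


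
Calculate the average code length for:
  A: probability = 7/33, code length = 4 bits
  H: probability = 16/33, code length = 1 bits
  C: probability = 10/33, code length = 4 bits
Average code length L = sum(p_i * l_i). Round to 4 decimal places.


Weighted contributions p_i * l_i:
  A: (7/33) * 4 = 28/33
  H: (16/33) * 1 = 16/33
  C: (10/33) * 4 = 40/33
Sum = (28 + 16 + 40)/33 = 84/33

L = 84/33 = 2.5455 bits/symbol


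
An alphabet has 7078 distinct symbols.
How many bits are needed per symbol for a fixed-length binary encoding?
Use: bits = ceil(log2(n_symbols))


log2(7078) = 12.7891
Bracket: 2^12 = 4096 < 7078 <= 2^13 = 8192
So ceil(log2(7078)) = 13

bits = ceil(log2(7078)) = ceil(12.7891) = 13 bits


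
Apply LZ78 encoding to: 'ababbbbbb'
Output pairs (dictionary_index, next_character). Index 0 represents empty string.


LZ78 encoding steps:
Dictionary: {0: ''}
Step 1: w='' (idx 0), next='a' -> output (0, 'a'), add 'a' as idx 1
Step 2: w='' (idx 0), next='b' -> output (0, 'b'), add 'b' as idx 2
Step 3: w='a' (idx 1), next='b' -> output (1, 'b'), add 'ab' as idx 3
Step 4: w='b' (idx 2), next='b' -> output (2, 'b'), add 'bb' as idx 4
Step 5: w='bb' (idx 4), next='b' -> output (4, 'b'), add 'bbb' as idx 5


Encoded: [(0, 'a'), (0, 'b'), (1, 'b'), (2, 'b'), (4, 'b')]


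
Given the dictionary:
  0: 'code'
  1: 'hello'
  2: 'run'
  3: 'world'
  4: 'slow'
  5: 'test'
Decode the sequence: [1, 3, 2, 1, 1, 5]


Look up each index in the dictionary:
  1 -> 'hello'
  3 -> 'world'
  2 -> 'run'
  1 -> 'hello'
  1 -> 'hello'
  5 -> 'test'

Decoded: "hello world run hello hello test"


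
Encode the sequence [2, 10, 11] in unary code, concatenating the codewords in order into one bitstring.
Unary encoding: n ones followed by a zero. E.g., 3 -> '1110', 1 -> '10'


Encode each number as n ones followed by a terminating 0:
  2 -> 110 (3 bits)
  10 -> 11111111110 (11 bits)
  11 -> 111111111110 (12 bits)
Total length = 3 + 11 + 12 = 26 bits.

Unary([2, 10, 11]) = 11011111111110111111111110 (26 bits)


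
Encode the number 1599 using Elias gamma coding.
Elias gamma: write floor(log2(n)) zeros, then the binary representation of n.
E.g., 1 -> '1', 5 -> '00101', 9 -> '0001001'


num_bits = floor(log2(1599)) + 1 = 11
leading_zeros = num_bits - 1 = 10
binary(1599) = 11000111111

Elias gamma(1599) = '0000000000' + '11000111111' = 000000000011000111111 (21 bits)


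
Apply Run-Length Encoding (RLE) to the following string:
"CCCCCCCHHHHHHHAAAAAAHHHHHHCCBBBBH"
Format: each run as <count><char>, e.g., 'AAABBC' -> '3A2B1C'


Scanning runs left to right:
  i=0: run of 'C' x 7 -> '7C'
  i=7: run of 'H' x 7 -> '7H'
  i=14: run of 'A' x 6 -> '6A'
  i=20: run of 'H' x 6 -> '6H'
  i=26: run of 'C' x 2 -> '2C'
  i=28: run of 'B' x 4 -> '4B'
  i=32: run of 'H' x 1 -> '1H'

RLE = 7C7H6A6H2C4B1H


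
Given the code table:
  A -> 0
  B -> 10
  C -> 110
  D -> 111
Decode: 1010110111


Decoding:
10 -> B
10 -> B
110 -> C
111 -> D


Result: BBCD


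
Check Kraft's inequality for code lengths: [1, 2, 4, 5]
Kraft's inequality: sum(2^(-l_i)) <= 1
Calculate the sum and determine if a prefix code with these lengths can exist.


Sum = 2^(-1) + 2^(-2) + 2^(-4) + 2^(-5)
    = 0.5 + 0.25 + 0.0625 + 0.03125
    = 27/32 = 0.84375
Since 0.84375 <= 1, Kraft's inequality IS satisfied.
A prefix code with these lengths CAN exist.

Kraft sum = 0.84375. Satisfied.


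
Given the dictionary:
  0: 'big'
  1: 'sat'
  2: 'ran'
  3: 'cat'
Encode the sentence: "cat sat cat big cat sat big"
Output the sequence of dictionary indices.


Look up each word in the dictionary:
  'cat' -> 3
  'sat' -> 1
  'cat' -> 3
  'big' -> 0
  'cat' -> 3
  'sat' -> 1
  'big' -> 0

Encoded: [3, 1, 3, 0, 3, 1, 0]


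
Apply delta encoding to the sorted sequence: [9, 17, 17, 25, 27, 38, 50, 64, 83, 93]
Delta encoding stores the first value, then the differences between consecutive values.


First value: 9
Deltas:
  17 - 9 = 8
  17 - 17 = 0
  25 - 17 = 8
  27 - 25 = 2
  38 - 27 = 11
  50 - 38 = 12
  64 - 50 = 14
  83 - 64 = 19
  93 - 83 = 10


Delta encoded: [9, 8, 0, 8, 2, 11, 12, 14, 19, 10]


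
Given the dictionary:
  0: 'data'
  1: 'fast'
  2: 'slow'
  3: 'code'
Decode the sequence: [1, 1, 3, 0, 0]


Look up each index in the dictionary:
  1 -> 'fast'
  1 -> 'fast'
  3 -> 'code'
  0 -> 'data'
  0 -> 'data'

Decoded: "fast fast code data data"


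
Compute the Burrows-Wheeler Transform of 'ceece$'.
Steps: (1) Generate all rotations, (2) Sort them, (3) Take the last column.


Rotations (sorted):
  0: $ceece -> last char: e
  1: ce$cee -> last char: e
  2: ceece$ -> last char: $
  3: e$ceec -> last char: c
  4: ece$ce -> last char: e
  5: eece$c -> last char: c


BWT = ee$cec


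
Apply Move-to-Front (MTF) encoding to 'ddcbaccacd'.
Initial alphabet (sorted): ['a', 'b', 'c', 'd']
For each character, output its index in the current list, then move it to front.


MTF encoding:
'd': index 3 in ['a', 'b', 'c', 'd'] -> ['d', 'a', 'b', 'c']
'd': index 0 in ['d', 'a', 'b', 'c'] -> ['d', 'a', 'b', 'c']
'c': index 3 in ['d', 'a', 'b', 'c'] -> ['c', 'd', 'a', 'b']
'b': index 3 in ['c', 'd', 'a', 'b'] -> ['b', 'c', 'd', 'a']
'a': index 3 in ['b', 'c', 'd', 'a'] -> ['a', 'b', 'c', 'd']
'c': index 2 in ['a', 'b', 'c', 'd'] -> ['c', 'a', 'b', 'd']
'c': index 0 in ['c', 'a', 'b', 'd'] -> ['c', 'a', 'b', 'd']
'a': index 1 in ['c', 'a', 'b', 'd'] -> ['a', 'c', 'b', 'd']
'c': index 1 in ['a', 'c', 'b', 'd'] -> ['c', 'a', 'b', 'd']
'd': index 3 in ['c', 'a', 'b', 'd'] -> ['d', 'c', 'a', 'b']


Output: [3, 0, 3, 3, 3, 2, 0, 1, 1, 3]


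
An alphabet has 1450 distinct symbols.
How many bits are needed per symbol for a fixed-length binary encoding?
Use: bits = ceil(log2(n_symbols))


log2(1450) = 10.5018
Bracket: 2^10 = 1024 < 1450 <= 2^11 = 2048
So ceil(log2(1450)) = 11

bits = ceil(log2(1450)) = ceil(10.5018) = 11 bits


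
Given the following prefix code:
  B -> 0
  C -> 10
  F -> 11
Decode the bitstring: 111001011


Decoding step by step:
Bits 11 -> F
Bits 10 -> C
Bits 0 -> B
Bits 10 -> C
Bits 11 -> F


Decoded message: FCBCF


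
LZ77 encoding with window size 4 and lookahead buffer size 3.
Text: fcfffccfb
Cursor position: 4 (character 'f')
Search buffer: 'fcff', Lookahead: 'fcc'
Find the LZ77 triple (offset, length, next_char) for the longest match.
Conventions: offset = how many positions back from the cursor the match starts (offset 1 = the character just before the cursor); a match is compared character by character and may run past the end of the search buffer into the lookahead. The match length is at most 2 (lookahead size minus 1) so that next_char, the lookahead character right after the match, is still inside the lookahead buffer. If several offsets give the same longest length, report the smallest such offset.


Try each offset into the search buffer:
  offset=1 (pos 3, char 'f'): match length 1
  offset=2 (pos 2, char 'f'): match length 1
  offset=3 (pos 1, char 'c'): match length 0
  offset=4 (pos 0, char 'f'): match length 2
Longest match has length 2 at offset 4.
next_char = character at position 4 + 2 = 6 -> 'c'

Best match: offset=4, length=2 (matching 'fc' starting at position 0)
LZ77 triple: (4, 2, 'c')


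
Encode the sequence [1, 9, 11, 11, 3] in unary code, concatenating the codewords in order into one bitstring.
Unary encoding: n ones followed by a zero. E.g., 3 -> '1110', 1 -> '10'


Encode each number as n ones followed by a terminating 0:
  1 -> 10 (2 bits)
  9 -> 1111111110 (10 bits)
  11 -> 111111111110 (12 bits)
  11 -> 111111111110 (12 bits)
  3 -> 1110 (4 bits)
Total length = 2 + 10 + 12 + 12 + 4 = 40 bits.

Unary([1, 9, 11, 11, 3]) = 1011111111101111111111101111111111101110 (40 bits)


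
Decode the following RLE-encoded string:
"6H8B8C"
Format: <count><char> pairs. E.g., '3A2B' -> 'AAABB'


Expanding each <count><char> pair:
  6H -> 'HHHHHH'
  8B -> 'BBBBBBBB'
  8C -> 'CCCCCCCC'

Decoded = HHHHHHBBBBBBBBCCCCCCCC


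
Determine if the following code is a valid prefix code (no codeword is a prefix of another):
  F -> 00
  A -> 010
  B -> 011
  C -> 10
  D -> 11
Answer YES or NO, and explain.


Checking each pair (does one codeword prefix another?):
  F='00' vs A='010': no prefix
  F='00' vs B='011': no prefix
  F='00' vs C='10': no prefix
  F='00' vs D='11': no prefix
  A='010' vs F='00': no prefix
  A='010' vs B='011': no prefix
  A='010' vs C='10': no prefix
  A='010' vs D='11': no prefix
  B='011' vs F='00': no prefix
  B='011' vs A='010': no prefix
  B='011' vs C='10': no prefix
  B='011' vs D='11': no prefix
  C='10' vs F='00': no prefix
  C='10' vs A='010': no prefix
  C='10' vs B='011': no prefix
  C='10' vs D='11': no prefix
  D='11' vs F='00': no prefix
  D='11' vs A='010': no prefix
  D='11' vs B='011': no prefix
  D='11' vs C='10': no prefix
No violation found over all pairs.

YES -- this is a valid prefix code. No codeword is a prefix of any other codeword.


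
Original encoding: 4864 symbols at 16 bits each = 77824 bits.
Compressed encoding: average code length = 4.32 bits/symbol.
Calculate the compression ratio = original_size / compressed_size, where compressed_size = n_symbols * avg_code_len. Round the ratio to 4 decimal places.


original_size = n_symbols * orig_bits = 4864 * 16 = 77824 bits
compressed_size = n_symbols * avg_code_len = 4864 * 4.32 = 21012.48 bits
ratio = original_size / compressed_size = 77824 / 21012.48 = 3.7037

Compression ratio = 3.7037


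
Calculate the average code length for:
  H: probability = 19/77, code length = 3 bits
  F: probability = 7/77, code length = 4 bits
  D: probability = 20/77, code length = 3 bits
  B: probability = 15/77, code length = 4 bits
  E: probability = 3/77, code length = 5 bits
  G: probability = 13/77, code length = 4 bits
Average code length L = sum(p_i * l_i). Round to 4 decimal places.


Weighted contributions p_i * l_i:
  H: (19/77) * 3 = 57/77
  F: (7/77) * 4 = 28/77
  D: (20/77) * 3 = 60/77
  B: (15/77) * 4 = 60/77
  E: (3/77) * 5 = 15/77
  G: (13/77) * 4 = 52/77
Sum = (57 + 28 + 60 + 60 + 15 + 52)/77 = 272/77

L = 272/77 = 3.5325 bits/symbol


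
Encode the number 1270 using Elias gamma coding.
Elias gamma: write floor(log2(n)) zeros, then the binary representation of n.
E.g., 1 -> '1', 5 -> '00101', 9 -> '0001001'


num_bits = floor(log2(1270)) + 1 = 11
leading_zeros = num_bits - 1 = 10
binary(1270) = 10011110110

Elias gamma(1270) = '0000000000' + '10011110110' = 000000000010011110110 (21 bits)


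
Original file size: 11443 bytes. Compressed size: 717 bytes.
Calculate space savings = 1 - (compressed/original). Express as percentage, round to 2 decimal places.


ratio = compressed/original = 717/11443 = 0.062658
savings = 1 - ratio = 1 - 0.062658 = 0.937342
as a percentage: 0.937342 * 100 = 93.73%

Space savings = 1 - 717/11443 = 93.73%


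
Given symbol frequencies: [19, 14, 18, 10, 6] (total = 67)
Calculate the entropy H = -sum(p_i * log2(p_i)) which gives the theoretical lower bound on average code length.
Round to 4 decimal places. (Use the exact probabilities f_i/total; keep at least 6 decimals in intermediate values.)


Per-symbol terms -p_i * log2(p_i) with p_i = f_i/67:
  p = 19/67 = 0.283582: log2(p) = -1.818162, -p*log2(p) = 0.515598
  p = 14/67 = 0.208955: log2(p) = -2.258734, -p*log2(p) = 0.471974
  p = 18/67 = 0.268657: log2(p) = -1.896164, -p*log2(p) = 0.509417
  p = 10/67 = 0.149254: log2(p) = -2.744161, -p*log2(p) = 0.409576
  p = 6/67 = 0.089552: log2(p) = -3.481127, -p*log2(p) = 0.311743
H = 0.515598 + 0.471974 + 0.509417 + 0.409576 + 0.311743 = 2.218308

H = 2.2183 bits/symbol


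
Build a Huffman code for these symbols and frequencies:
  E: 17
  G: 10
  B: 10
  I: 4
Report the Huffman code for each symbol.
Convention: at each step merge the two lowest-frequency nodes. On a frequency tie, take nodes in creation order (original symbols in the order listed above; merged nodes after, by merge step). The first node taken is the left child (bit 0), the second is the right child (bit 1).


Huffman tree construction:
Step 1: Merge I(4) + G(10) = 14
Step 2: Merge B(10) + (I+G)(14) = 24
Step 3: Merge E(17) + (B+(I+G))(24) = 41
Read each symbol's code off the tree from the root (left child = 0, right child = 1).

Codes:
  E: 0 (length 1)
  G: 111 (length 3)
  B: 10 (length 2)
  I: 110 (length 3)
Average code length: 79/41 = 1.9268 bits/symbol


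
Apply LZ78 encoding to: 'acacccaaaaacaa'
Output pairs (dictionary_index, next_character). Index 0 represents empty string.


LZ78 encoding steps:
Dictionary: {0: ''}
Step 1: w='' (idx 0), next='a' -> output (0, 'a'), add 'a' as idx 1
Step 2: w='' (idx 0), next='c' -> output (0, 'c'), add 'c' as idx 2
Step 3: w='a' (idx 1), next='c' -> output (1, 'c'), add 'ac' as idx 3
Step 4: w='c' (idx 2), next='c' -> output (2, 'c'), add 'cc' as idx 4
Step 5: w='a' (idx 1), next='a' -> output (1, 'a'), add 'aa' as idx 5
Step 6: w='aa' (idx 5), next='a' -> output (5, 'a'), add 'aaa' as idx 6
Step 7: w='c' (idx 2), next='a' -> output (2, 'a'), add 'ca' as idx 7
Step 8: w='a' (idx 1), end of input -> output (1, '')


Encoded: [(0, 'a'), (0, 'c'), (1, 'c'), (2, 'c'), (1, 'a'), (5, 'a'), (2, 'a'), (1, '')]


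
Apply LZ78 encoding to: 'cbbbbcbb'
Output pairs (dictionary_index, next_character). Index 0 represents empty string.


LZ78 encoding steps:
Dictionary: {0: ''}
Step 1: w='' (idx 0), next='c' -> output (0, 'c'), add 'c' as idx 1
Step 2: w='' (idx 0), next='b' -> output (0, 'b'), add 'b' as idx 2
Step 3: w='b' (idx 2), next='b' -> output (2, 'b'), add 'bb' as idx 3
Step 4: w='b' (idx 2), next='c' -> output (2, 'c'), add 'bc' as idx 4
Step 5: w='bb' (idx 3), end of input -> output (3, '')


Encoded: [(0, 'c'), (0, 'b'), (2, 'b'), (2, 'c'), (3, '')]


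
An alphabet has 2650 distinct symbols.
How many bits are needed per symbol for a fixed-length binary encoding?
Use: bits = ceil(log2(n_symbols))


log2(2650) = 11.3718
Bracket: 2^11 = 2048 < 2650 <= 2^12 = 4096
So ceil(log2(2650)) = 12

bits = ceil(log2(2650)) = ceil(11.3718) = 12 bits


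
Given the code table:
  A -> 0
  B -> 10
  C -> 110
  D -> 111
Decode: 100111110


Decoding:
10 -> B
0 -> A
111 -> D
110 -> C


Result: BADC


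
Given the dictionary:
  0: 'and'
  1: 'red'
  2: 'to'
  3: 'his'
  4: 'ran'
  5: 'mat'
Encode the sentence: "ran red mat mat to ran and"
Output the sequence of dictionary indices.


Look up each word in the dictionary:
  'ran' -> 4
  'red' -> 1
  'mat' -> 5
  'mat' -> 5
  'to' -> 2
  'ran' -> 4
  'and' -> 0

Encoded: [4, 1, 5, 5, 2, 4, 0]


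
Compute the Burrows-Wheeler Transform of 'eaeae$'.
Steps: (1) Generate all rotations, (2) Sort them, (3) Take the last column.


Rotations (sorted):
  0: $eaeae -> last char: e
  1: ae$eae -> last char: e
  2: aeae$e -> last char: e
  3: e$eaea -> last char: a
  4: eae$ea -> last char: a
  5: eaeae$ -> last char: $


BWT = eeeaa$


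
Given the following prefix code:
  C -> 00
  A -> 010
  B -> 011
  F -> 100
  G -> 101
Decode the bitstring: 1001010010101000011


Decoding step by step:
Bits 100 -> F
Bits 101 -> G
Bits 00 -> C
Bits 101 -> G
Bits 010 -> A
Bits 00 -> C
Bits 011 -> B


Decoded message: FGCGACB


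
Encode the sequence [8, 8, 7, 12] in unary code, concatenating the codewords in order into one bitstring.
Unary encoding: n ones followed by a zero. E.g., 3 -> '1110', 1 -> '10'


Encode each number as n ones followed by a terminating 0:
  8 -> 111111110 (9 bits)
  8 -> 111111110 (9 bits)
  7 -> 11111110 (8 bits)
  12 -> 1111111111110 (13 bits)
Total length = 9 + 9 + 8 + 13 = 39 bits.

Unary([8, 8, 7, 12]) = 111111110111111110111111101111111111110 (39 bits)


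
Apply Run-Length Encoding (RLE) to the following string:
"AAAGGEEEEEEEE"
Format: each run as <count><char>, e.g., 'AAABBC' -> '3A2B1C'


Scanning runs left to right:
  i=0: run of 'A' x 3 -> '3A'
  i=3: run of 'G' x 2 -> '2G'
  i=5: run of 'E' x 8 -> '8E'

RLE = 3A2G8E


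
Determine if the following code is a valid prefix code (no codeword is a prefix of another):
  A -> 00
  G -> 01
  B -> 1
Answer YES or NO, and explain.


Checking each pair (does one codeword prefix another?):
  A='00' vs G='01': no prefix
  A='00' vs B='1': no prefix
  G='01' vs A='00': no prefix
  G='01' vs B='1': no prefix
  B='1' vs A='00': no prefix
  B='1' vs G='01': no prefix
No violation found over all pairs.

YES -- this is a valid prefix code. No codeword is a prefix of any other codeword.


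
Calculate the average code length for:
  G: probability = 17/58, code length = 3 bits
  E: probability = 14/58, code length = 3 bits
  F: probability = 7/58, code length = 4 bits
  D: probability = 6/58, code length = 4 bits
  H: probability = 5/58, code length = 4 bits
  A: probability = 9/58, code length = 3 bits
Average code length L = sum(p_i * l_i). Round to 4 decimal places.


Weighted contributions p_i * l_i:
  G: (17/58) * 3 = 51/58
  E: (14/58) * 3 = 42/58
  F: (7/58) * 4 = 28/58
  D: (6/58) * 4 = 24/58
  H: (5/58) * 4 = 20/58
  A: (9/58) * 3 = 27/58
Sum = (51 + 42 + 28 + 24 + 20 + 27)/58 = 192/58

L = 192/58 = 3.3103 bits/symbol


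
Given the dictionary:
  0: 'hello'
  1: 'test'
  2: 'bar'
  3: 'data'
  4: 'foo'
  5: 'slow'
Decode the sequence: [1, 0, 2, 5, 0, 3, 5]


Look up each index in the dictionary:
  1 -> 'test'
  0 -> 'hello'
  2 -> 'bar'
  5 -> 'slow'
  0 -> 'hello'
  3 -> 'data'
  5 -> 'slow'

Decoded: "test hello bar slow hello data slow"


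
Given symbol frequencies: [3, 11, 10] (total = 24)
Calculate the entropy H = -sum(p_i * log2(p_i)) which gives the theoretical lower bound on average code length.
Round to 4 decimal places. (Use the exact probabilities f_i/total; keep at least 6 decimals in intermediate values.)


Per-symbol terms -p_i * log2(p_i) with p_i = f_i/24:
  p = 3/24 = 0.125000: log2(p) = -3.000000, -p*log2(p) = 0.375000
  p = 11/24 = 0.458333: log2(p) = -1.125531, -p*log2(p) = 0.515868
  p = 10/24 = 0.416667: log2(p) = -1.263034, -p*log2(p) = 0.526264
H = 0.375000 + 0.515868 + 0.526264 = 1.417132

H = 1.4171 bits/symbol


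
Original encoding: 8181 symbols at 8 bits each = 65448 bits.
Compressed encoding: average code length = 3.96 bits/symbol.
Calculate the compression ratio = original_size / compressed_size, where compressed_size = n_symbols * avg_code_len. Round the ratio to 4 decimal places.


original_size = n_symbols * orig_bits = 8181 * 8 = 65448 bits
compressed_size = n_symbols * avg_code_len = 8181 * 3.96 = 32396.76 bits
ratio = original_size / compressed_size = 65448 / 32396.76 = 2.0202

Compression ratio = 2.0202


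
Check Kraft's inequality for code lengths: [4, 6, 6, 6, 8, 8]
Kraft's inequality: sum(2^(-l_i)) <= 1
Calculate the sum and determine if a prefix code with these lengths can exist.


Sum = 2^(-4) + 2^(-6) + 2^(-6) + 2^(-6) + 2^(-8) + 2^(-8)
    = 0.0625 + 0.015625 + 0.015625 + 0.015625 + 0.00390625 + 0.00390625
    = 30/256 = 0.1171875
Since 0.1171875 <= 1, Kraft's inequality IS satisfied.
A prefix code with these lengths CAN exist.

Kraft sum = 0.1171875. Satisfied.


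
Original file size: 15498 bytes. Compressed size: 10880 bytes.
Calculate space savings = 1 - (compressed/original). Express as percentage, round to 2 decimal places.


ratio = compressed/original = 10880/15498 = 0.702026
savings = 1 - ratio = 1 - 0.702026 = 0.297974
as a percentage: 0.297974 * 100 = 29.8%

Space savings = 1 - 10880/15498 = 29.8%


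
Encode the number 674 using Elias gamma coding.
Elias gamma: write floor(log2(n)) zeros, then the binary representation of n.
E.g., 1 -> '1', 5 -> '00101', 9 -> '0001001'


num_bits = floor(log2(674)) + 1 = 10
leading_zeros = num_bits - 1 = 9
binary(674) = 1010100010

Elias gamma(674) = '000000000' + '1010100010' = 0000000001010100010 (19 bits)


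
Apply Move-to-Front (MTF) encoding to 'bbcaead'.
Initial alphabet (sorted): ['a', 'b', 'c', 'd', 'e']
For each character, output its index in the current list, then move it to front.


MTF encoding:
'b': index 1 in ['a', 'b', 'c', 'd', 'e'] -> ['b', 'a', 'c', 'd', 'e']
'b': index 0 in ['b', 'a', 'c', 'd', 'e'] -> ['b', 'a', 'c', 'd', 'e']
'c': index 2 in ['b', 'a', 'c', 'd', 'e'] -> ['c', 'b', 'a', 'd', 'e']
'a': index 2 in ['c', 'b', 'a', 'd', 'e'] -> ['a', 'c', 'b', 'd', 'e']
'e': index 4 in ['a', 'c', 'b', 'd', 'e'] -> ['e', 'a', 'c', 'b', 'd']
'a': index 1 in ['e', 'a', 'c', 'b', 'd'] -> ['a', 'e', 'c', 'b', 'd']
'd': index 4 in ['a', 'e', 'c', 'b', 'd'] -> ['d', 'a', 'e', 'c', 'b']


Output: [1, 0, 2, 2, 4, 1, 4]


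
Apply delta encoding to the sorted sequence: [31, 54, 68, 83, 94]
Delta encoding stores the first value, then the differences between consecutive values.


First value: 31
Deltas:
  54 - 31 = 23
  68 - 54 = 14
  83 - 68 = 15
  94 - 83 = 11


Delta encoded: [31, 23, 14, 15, 11]


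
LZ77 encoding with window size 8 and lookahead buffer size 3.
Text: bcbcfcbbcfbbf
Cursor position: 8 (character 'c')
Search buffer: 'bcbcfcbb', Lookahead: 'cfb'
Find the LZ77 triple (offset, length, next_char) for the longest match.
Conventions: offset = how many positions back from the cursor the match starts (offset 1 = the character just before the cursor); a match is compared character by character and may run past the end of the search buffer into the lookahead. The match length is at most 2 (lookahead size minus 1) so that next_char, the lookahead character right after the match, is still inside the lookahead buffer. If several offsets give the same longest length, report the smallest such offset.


Try each offset into the search buffer:
  offset=1 (pos 7, char 'b'): match length 0
  offset=2 (pos 6, char 'b'): match length 0
  offset=3 (pos 5, char 'c'): match length 1
  offset=4 (pos 4, char 'f'): match length 0
  offset=5 (pos 3, char 'c'): match length 2
  offset=6 (pos 2, char 'b'): match length 0
  offset=7 (pos 1, char 'c'): match length 1
  offset=8 (pos 0, char 'b'): match length 0
Longest match has length 2 at offset 5.
next_char = character at position 8 + 2 = 10 -> 'b'

Best match: offset=5, length=2 (matching 'cf' starting at position 3)
LZ77 triple: (5, 2, 'b')
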